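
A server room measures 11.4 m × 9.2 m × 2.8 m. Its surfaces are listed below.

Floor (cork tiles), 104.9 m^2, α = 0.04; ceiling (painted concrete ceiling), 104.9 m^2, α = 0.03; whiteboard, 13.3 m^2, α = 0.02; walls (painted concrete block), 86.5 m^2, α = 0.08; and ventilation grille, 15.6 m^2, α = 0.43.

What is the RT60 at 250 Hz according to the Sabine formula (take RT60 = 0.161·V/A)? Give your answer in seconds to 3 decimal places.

2.226 sec

A = Σ Sᵢαᵢ = 104.9·0.04 + 104.9·0.03 + 13.3·0.02 + 86.5·0.08 + 15.6·0.43 = 21.237 sabins.
Volume V = 11.4 × 9.2 × 2.8 = 293.664 m³.
Sabine: RT60 = 0.161 × 293.664 / 21.237 = 2.226 s.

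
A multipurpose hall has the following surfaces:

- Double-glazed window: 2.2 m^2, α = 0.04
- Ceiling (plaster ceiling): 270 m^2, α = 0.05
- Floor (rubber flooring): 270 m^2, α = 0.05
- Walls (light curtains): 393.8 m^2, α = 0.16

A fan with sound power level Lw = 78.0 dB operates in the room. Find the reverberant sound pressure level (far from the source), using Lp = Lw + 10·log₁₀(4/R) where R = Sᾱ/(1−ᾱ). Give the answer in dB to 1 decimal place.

64.0 dB

A = 90.096 sabins; S = 936.0 m^2.
ᾱ = 90.096/936.0 = 0.0963; R = Sᾱ/(1−ᾱ) = 90.096/(1−0.0963) = 99.697 m^2.
Lp = 78.0 + 10·log₁₀(4/99.697) = 78.0 + (-13.97) = 64.0 dB.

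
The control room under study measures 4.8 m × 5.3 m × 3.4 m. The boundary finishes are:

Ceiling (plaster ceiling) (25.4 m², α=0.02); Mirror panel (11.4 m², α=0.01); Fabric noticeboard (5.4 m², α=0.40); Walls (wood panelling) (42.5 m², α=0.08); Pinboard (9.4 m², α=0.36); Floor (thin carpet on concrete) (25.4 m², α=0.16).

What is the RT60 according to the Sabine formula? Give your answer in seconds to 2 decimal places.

1.02 s

Summing Sᵢαᵢ: 0.508 + 0.114 + 2.160 + 3.400 + 3.384 + 4.064 → A = 13.630 sabins.
Volume V = 4.8 × 5.3 × 3.4 = 86.496 m³.
Sabine: RT60 = 0.161 × 86.496 / 13.630 = 1.02 s.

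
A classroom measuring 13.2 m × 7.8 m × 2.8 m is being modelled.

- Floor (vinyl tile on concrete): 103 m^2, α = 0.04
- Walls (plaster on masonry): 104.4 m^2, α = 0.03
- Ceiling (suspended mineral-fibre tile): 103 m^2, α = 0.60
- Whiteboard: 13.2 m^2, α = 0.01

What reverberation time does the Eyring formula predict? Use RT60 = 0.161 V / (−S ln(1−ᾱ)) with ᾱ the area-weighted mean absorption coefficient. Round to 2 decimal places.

0.60 sec

S = Σ Sᵢ = 323.6 m^2.
Absorption A = 103×0.04 + 104.4×0.03 + 103×0.60 + 13.2×0.01 = 69.184 sabins.
ᾱ = 69.184 / 323.6 = 0.2138.
−S·ln(1−ᾱ) = −323.6 × ln(1 − 0.2138) = 77.840.
V = 13.2 × 7.8 × 2.8 = 288.288 m³.
RT60 = 0.161 × 288.288 / 77.840 = 0.60 s.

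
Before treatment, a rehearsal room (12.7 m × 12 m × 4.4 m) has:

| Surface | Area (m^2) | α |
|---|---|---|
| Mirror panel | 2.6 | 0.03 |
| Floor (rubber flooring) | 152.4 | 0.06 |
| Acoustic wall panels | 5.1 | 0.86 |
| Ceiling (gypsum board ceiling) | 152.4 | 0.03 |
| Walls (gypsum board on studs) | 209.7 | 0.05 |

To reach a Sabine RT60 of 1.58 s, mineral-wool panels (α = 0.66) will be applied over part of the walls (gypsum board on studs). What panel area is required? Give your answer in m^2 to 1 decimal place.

A₁ = Σ Sᵢαᵢ = 2.6·0.03 + 152.4·0.06 + 5.1·0.86 + 152.4·0.03 + 209.7·0.05 = 28.665 sabins.
V = 670.56 m³. Target absorption A₂ = 0.161 × 670.56 / 1.58 = 68.329 sabins.
ΔA needed = 68.329 − 28.665 = 39.664 sabins.
Each m^2 of panel replacing the walls (gypsum board on studs) adds (0.66 − 0.05) = 0.61 sabins.
Area = ΔA/Δα = 39.664/0.61 = 65.0 m^2.

65.0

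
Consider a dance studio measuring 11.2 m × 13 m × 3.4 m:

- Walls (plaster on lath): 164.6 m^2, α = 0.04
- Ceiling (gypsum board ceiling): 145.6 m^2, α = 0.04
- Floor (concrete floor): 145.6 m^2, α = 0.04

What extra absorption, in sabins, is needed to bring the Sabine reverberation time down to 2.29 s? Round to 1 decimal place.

Equivalent absorption area: A₁ = 164.6×0.04 + 145.6×0.04 + 145.6×0.04 = 18.232 m^2.
Target A₂ = 0.161·495.04/2.29 = 34.804 sabins (V = 495.04 m³).
Additional absorption ΔA = 34.804 − 18.232 = 16.6 sabins.

16.6 sabins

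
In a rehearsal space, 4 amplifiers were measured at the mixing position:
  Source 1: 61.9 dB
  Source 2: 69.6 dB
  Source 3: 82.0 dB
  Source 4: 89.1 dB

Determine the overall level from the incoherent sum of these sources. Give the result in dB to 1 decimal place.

89.9 dB

Converting to relative power and adding: 10^(61.9/10) + 10^(69.6/10) + 10^(82.0/10) + 10^(89.1/10) = 9.82e+08.
Back to dB: 10·log₁₀ Σ = 89.9 dB.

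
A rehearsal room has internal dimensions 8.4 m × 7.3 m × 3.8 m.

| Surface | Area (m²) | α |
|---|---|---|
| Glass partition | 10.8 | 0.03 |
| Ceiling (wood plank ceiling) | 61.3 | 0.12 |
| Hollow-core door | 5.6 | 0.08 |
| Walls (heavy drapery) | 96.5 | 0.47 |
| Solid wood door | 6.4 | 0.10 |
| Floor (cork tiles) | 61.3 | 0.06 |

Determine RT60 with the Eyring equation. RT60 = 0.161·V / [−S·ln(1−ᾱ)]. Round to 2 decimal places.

0.57 s

Total surface area S = 10.8 + 61.3 + 5.6 + 96.5 + 6.4 + 61.3 = 241.9 m².
Absorption A = 10.8·0.03 + 61.3·0.12 + 5.6·0.08 + 96.5·0.47 + 6.4·0.10 + 61.3·0.06 = 57.801 sabins.
ᾱ = 57.801 / 241.9 = 0.2389.
Eyring denominator: −S ln(1−ᾱ) = 66.036.
V = 8.4 × 7.3 × 3.8 = 233.016 m³.
T = 0.161·V/[−S·ln(1−ᾱ)] = 0.161·233.016/66.036 = 0.57 s.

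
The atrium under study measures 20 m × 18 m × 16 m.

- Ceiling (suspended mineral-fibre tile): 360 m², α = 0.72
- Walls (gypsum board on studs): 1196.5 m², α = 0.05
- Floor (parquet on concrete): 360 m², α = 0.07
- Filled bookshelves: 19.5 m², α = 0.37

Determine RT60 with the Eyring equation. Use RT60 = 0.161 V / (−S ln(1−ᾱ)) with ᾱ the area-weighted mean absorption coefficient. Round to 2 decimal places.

S = Σ Sᵢ = 1936.0 m².
Absorption A = 360·0.72 + 1196.5·0.05 + 360·0.07 + 19.5·0.37 = 351.440 sabins.
Mean coefficient ᾱ = A/S = 0.1815.
Eyring denominator: −S ln(1−ᾱ) = 387.746.
V = 20 × 18 × 16 = 5760 m³.
RT60 = 0.161 × 5760 / 387.746 = 2.39 s.

2.39 s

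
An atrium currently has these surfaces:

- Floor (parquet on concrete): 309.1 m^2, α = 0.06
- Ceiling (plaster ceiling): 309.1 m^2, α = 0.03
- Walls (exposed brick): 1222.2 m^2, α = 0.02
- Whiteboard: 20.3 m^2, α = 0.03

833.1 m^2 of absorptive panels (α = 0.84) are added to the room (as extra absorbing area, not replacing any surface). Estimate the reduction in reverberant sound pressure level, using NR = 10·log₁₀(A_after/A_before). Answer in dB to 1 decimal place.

11.5 dB

Summing Sᵢαᵢ: 18.546 + 9.273 + 24.444 + 0.609 → A_before = 52.872 sabins.
Treatment contributes 833.1·0.84 = 699.804 sabins.
A_after = 52.872 + 699.804 = 752.676 sabins.
NR = 10·log₁₀(752.676/52.872) = 11.5 dB.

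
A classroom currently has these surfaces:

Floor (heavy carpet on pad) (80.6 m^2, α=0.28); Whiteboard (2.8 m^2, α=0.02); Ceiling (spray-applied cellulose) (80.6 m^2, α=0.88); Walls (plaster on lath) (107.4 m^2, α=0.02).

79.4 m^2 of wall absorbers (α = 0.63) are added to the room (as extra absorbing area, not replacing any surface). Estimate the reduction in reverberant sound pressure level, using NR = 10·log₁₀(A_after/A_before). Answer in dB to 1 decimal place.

1.8 dB

Equivalent absorption area: A_before = 80.6×0.28 + 2.8×0.02 + 80.6×0.88 + 107.4×0.02 = 95.700 m^2.
Added absorption = 79.4 × 0.63 = 50.022 sabins.
New total A_after = 145.722 sabins.
Reduction = 10 log₁₀(A_after/A_before) = 10 log₁₀(1.5227) = 1.8 dB.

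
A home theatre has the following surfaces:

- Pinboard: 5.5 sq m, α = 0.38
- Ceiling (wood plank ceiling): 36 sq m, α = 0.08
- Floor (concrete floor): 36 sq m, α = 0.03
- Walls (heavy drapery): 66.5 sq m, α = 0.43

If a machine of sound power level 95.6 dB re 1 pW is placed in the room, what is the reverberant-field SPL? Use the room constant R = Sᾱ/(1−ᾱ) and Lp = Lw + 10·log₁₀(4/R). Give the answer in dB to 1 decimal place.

85.0 dB

Σ(Sᵢαᵢ) = 5.5·0.38 + 36·0.08 + 36·0.03 + 66.5·0.43 = 34.645; total area S = 144.0 sq m.
ᾱ = 34.645/144.0 = 0.2406; R = Sᾱ/(1−ᾱ) = 34.645/(1−0.2406) = 45.622 sq m.
Lp = 95.6 + 10·log₁₀(4/45.622) = 95.6 + (-10.57) = 85.0 dB.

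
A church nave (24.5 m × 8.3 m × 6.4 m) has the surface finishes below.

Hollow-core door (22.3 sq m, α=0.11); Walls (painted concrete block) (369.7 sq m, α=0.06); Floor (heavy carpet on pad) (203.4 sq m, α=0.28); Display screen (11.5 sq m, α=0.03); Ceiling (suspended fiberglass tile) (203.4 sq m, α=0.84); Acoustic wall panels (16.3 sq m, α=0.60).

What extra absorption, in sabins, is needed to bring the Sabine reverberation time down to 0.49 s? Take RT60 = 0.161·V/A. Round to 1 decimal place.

165.0 sabins

Total absorption A₁ = 22.3×0.11 + 369.7×0.06 + 203.4×0.28 + 11.5×0.03 + 203.4×0.84 + 16.3×0.60
  = 2.453 + 22.182 + 56.952 + 0.345 + 170.856 + 9.780 = 262.568 sq m sabins.
For T = 0.49 s, need A₂ = 0.161·V/T = 0.161·1301.44/0.49 = 427.616 sabins.
ΔA = A₂ − A₁ = 427.616 − 262.568 = 165.0 sabins.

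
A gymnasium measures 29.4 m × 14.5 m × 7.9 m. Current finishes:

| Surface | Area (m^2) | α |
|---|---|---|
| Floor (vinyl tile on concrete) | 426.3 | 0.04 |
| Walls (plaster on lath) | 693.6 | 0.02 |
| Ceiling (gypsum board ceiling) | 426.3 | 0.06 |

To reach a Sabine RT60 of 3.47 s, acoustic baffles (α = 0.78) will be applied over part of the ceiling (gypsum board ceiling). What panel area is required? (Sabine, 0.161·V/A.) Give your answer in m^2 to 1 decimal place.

138.5

Summing Sᵢαᵢ: 17.052 + 13.872 + 25.578 → A₁ = 56.502 sabins.
V = 3367.77 m³. Target absorption A₂ = 0.161 × 3367.77 / 3.47 = 156.257 sabins.
ΔA needed = 156.257 − 56.502 = 99.755 sabins.
Each m^2 of panel replacing the ceiling (gypsum board ceiling) adds (0.78 − 0.06) = 0.72 sabins.
Panel area = 99.755 / 0.72 = 138.5 m^2.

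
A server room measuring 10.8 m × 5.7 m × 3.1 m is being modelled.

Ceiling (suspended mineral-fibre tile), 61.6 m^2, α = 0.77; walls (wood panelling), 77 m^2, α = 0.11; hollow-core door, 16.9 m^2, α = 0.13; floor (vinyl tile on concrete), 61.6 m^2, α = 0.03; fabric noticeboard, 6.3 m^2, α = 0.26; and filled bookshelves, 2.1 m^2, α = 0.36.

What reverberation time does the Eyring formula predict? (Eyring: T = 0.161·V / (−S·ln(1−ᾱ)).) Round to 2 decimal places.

S = Σ Sᵢ = 225.5 m^2.
Σ(Sᵢαᵢ) = 61.6×0.77 + 77×0.11 + 16.9×0.13 + 61.6×0.03 + 6.3×0.26 + 2.1×0.36 = 62.341.
ᾱ = 62.341 / 225.5 = 0.2765.
−S·ln(1−ᾱ) = −225.5 × ln(1 − 0.2765) = 72.984.
V = 10.8 × 5.7 × 3.1 = 190.836 m³.
RT60 = 0.161 × 190.836 / 72.984 = 0.42 s.

0.42 s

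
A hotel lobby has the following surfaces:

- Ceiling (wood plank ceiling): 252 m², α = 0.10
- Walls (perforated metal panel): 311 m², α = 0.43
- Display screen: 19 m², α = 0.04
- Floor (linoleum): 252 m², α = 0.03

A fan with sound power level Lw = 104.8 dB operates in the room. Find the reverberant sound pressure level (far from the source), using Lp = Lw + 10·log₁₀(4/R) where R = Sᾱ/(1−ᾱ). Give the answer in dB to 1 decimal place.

87.6 dB

A = 167.250 sabins; S = 834.0 m².
ᾱ = 167.250/834.0 = 0.2005; R = Sᾱ/(1−ᾱ) = 167.250/(1−0.2005) = 209.193 m².
Lp = Lw + 10 log₁₀(4/R) = 104.8 -17.18 = 87.6 dB.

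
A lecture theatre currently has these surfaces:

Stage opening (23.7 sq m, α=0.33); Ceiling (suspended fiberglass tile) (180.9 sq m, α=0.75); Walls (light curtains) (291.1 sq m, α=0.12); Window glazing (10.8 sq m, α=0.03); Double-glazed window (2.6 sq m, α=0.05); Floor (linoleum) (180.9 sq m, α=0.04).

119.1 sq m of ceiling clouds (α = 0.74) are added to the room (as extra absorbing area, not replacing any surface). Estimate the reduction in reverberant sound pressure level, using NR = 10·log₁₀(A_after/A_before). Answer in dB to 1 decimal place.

A_before = Σ Sᵢαᵢ = 23.7×0.33 + 180.9×0.75 + 291.1×0.12 + 10.8×0.03 + 2.6×0.05 + 180.9×0.04 = 186.118 sabins.
Added absorption = 119.1 × 0.74 = 88.134 sabins.
New total A_after = 274.252 sabins.
Reduction = 10 log₁₀(A_after/A_before) = 10 log₁₀(1.4735) = 1.7 dB.

1.7 dB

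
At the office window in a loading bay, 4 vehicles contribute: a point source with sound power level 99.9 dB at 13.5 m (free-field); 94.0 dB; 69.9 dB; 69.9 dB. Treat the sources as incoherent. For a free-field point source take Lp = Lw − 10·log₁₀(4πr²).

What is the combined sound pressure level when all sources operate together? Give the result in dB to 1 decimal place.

Source at 13.5 m: Lp = 99.9 − 10·log₁₀(4π·13.5²) = 99.9 − 10·log₁₀(2290.221) = 66.3 dB.
Sum in the linear (power) domain: Σ 10^(Lᵢ/10) = 10^(66.3/10) + 10^(94.0/10) + 10^(69.9/10) + 10^(69.9/10) = 2.536e+09.
Back to dB: 10·log₁₀ Σ = 94.0 dB.

94.0 dB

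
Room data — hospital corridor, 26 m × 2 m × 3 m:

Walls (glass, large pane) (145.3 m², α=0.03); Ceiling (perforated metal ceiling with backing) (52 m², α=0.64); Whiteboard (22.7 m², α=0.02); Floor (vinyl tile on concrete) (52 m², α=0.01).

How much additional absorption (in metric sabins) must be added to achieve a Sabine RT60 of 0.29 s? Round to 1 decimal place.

A₁ = Σ Sᵢαᵢ = 145.3·0.03 + 52·0.64 + 22.7·0.02 + 52·0.01 = 38.613 sabins.
Target A₂ = 0.161·156/0.29 = 86.607 sabins (V = 156 m³).
Additional absorption ΔA = 86.607 − 38.613 = 48.0 sabins.

48.0 sabins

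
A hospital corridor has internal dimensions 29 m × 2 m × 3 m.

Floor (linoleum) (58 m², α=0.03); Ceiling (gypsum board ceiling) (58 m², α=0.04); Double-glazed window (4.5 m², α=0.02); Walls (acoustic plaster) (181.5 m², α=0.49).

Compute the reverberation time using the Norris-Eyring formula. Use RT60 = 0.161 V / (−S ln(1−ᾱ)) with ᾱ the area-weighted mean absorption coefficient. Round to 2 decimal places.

0.25 sec

Total surface area S = 58 + 58 + 4.5 + 181.5 = 302.0 m².
Σ(Sᵢαᵢ) = 58·0.03 + 58·0.04 + 4.5·0.02 + 181.5·0.49 = 93.085.
ᾱ = 93.085 / 302.0 = 0.3082.
Eyring denominator: −S ln(1−ᾱ) = 111.274.
V = 29 × 2 × 3 = 174 m³.
RT60 = 0.161 × 174 / 111.274 = 0.25 s.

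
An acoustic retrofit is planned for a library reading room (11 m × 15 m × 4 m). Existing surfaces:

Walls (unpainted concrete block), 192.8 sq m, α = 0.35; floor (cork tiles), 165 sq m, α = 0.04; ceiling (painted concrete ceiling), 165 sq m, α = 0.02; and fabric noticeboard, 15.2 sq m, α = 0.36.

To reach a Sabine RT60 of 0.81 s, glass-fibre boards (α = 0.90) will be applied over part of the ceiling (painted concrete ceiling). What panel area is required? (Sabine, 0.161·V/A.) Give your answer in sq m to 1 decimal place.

54.9

A₁ = Σ Sᵢαᵢ = 192.8×0.35 + 165×0.04 + 165×0.02 + 15.2×0.36 = 82.852 sabins.
V = 660 m³. Target absorption A₂ = 0.161 × 660 / 0.81 = 131.185 sabins.
ΔA needed = 131.185 − 82.852 = 48.333 sabins.
Each sq m of panel replacing the ceiling (painted concrete ceiling) adds (0.90 − 0.02) = 0.88 sabins.
Area = ΔA/Δα = 48.333/0.88 = 54.9 sq m.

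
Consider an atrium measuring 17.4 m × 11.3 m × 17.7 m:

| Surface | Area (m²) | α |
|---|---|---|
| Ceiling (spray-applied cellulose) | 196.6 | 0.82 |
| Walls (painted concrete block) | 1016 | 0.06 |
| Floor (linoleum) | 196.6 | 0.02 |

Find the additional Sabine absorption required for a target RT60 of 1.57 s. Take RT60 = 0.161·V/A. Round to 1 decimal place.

Equivalent absorption area: A₁ = 196.6*0.82 + 1016*0.06 + 196.6*0.02 = 226.104 m².
For T = 1.57 s, need A₂ = 0.161·V/T = 0.161·3480.174/1.57 = 356.884 sabins.
Additional absorption ΔA = 356.884 − 226.104 = 130.8 sabins.

130.8 sabins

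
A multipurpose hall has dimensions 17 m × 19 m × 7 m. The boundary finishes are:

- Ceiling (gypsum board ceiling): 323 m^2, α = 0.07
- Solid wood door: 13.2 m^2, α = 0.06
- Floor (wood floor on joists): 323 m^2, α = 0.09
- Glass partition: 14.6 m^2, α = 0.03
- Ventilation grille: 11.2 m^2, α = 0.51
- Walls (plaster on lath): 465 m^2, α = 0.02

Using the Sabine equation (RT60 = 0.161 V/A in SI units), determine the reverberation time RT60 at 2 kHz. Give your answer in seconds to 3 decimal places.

5.359 s

Summing Sᵢαᵢ: 22.610 + 0.792 + 29.070 + 0.438 + 5.712 + 9.300 → A = 67.922 sabins.
Room volume: 2261 m³.
Sabine: RT60 = 0.161 × 2261 / 67.922 = 5.359 s.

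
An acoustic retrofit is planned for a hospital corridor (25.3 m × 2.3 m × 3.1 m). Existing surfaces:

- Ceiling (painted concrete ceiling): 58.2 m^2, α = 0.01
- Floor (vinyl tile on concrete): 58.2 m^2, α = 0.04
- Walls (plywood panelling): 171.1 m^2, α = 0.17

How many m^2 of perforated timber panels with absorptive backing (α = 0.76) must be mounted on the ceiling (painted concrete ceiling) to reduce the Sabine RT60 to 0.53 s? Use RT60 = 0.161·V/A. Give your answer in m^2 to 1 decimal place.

30.4

A₁ = Σ Sᵢαᵢ = 58.2*0.01 + 58.2*0.04 + 171.1*0.17 = 31.997 sabins.
V = 180.389 m³. Target absorption A₂ = 0.161 × 180.389 / 0.53 = 54.797 sabins.
ΔA needed = 54.797 − 31.997 = 22.800 sabins.
Net gain per m^2: Δα = 0.76 − 0.01 = 0.75.
Area = ΔA/Δα = 22.800/0.75 = 30.4 m^2.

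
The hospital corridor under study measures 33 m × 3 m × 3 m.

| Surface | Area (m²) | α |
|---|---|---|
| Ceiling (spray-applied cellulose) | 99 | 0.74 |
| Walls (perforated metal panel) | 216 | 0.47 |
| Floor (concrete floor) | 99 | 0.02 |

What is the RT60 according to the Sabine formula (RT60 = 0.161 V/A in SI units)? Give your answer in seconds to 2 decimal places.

Equivalent absorption area: A = 99·0.74 + 216·0.47 + 99·0.02 = 176.760 m².
V = 33·3·3 = 297 m³.
RT60 = 0.161 · V / A = 0.161 × 297 / 176.760 = 0.27 s.

0.27 s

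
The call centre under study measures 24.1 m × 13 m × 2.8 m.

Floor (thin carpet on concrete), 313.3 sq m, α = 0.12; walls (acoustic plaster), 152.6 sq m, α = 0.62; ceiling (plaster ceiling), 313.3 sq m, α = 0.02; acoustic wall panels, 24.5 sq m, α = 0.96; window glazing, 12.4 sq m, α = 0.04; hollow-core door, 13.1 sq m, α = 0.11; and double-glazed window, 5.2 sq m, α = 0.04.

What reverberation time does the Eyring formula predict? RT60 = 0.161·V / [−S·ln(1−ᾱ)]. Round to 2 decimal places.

0.77 sec

S = Σ Sᵢ = 834.4 sq m.
Σ(Sᵢαᵢ) = 313.3·0.12 + 152.6·0.62 + 313.3·0.02 + 24.5·0.96 + 12.4·0.04 + 13.1·0.11 + 5.2·0.04 = 164.139.
ᾱ = 164.139 / 834.4 = 0.1967.
Eyring denominator: −S ln(1−ᾱ) = 182.756.
V = 24.1 × 13 × 2.8 = 877.24 m³.
T = 0.161·V/[−S·ln(1−ᾱ)] = 0.161·877.24/182.756 = 0.77 s.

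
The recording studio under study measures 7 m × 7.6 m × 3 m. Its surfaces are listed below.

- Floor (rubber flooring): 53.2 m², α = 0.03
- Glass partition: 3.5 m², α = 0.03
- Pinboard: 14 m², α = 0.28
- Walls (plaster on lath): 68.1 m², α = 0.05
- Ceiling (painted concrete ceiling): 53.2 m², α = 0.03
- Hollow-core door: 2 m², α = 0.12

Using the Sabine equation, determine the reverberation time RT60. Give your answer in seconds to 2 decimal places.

2.37 sec

Summing Sᵢαᵢ: 1.596 + 0.105 + 3.920 + 3.405 + 1.596 + 0.240 → A = 10.862 sabins.
Room volume: 159.6 m³.
T = 0.161 V/A = 0.161·159.6/10.862 = 2.37 s.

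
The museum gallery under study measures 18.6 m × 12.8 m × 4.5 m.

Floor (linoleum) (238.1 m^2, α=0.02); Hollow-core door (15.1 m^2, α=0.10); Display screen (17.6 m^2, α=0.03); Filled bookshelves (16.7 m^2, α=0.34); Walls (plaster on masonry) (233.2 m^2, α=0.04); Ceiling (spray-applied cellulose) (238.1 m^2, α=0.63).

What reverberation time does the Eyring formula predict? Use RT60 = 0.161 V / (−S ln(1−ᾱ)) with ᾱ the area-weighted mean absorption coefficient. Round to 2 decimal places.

Total surface area S = 238.1 + 15.1 + 17.6 + 16.7 + 233.2 + 238.1 = 758.8 m^2.
Absorption A = 238.1×0.02 + 15.1×0.10 + 17.6×0.03 + 16.7×0.34 + 233.2×0.04 + 238.1×0.63 = 171.809 sabins.
ᾱ = 171.809 / 758.8 = 0.2264.
Eyring denominator: −S ln(1−ᾱ) = 194.784.
V = 18.6 × 12.8 × 4.5 = 1071.36 m³.
RT60 = 0.161 × 1071.36 / 194.784 = 0.89 s.

0.89 s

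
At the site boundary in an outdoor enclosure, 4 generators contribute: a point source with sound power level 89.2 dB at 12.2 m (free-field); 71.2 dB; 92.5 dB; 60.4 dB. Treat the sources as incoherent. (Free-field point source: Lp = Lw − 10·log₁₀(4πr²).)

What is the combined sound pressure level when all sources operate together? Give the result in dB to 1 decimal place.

Source at 12.2 m: Lp = 89.2 − 10·log₁₀(4π·12.2²) = 89.2 − 10·log₁₀(1870.379) = 56.5 dB.
Converting to relative power and adding: 10^(56.5/10) + 10^(71.2/10) + 10^(92.5/10) + 10^(60.4/10) = 1.793e+09.
Back to dB: 10·log₁₀ Σ = 92.5 dB.

92.5 dB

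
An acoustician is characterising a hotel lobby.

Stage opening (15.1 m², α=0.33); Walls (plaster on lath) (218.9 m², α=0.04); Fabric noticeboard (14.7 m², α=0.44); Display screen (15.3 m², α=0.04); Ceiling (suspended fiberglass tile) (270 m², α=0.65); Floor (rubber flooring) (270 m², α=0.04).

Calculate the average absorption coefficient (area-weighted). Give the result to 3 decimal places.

S = Σ Sᵢ = 15.1 + 218.9 + 14.7 + 15.3 + 270 + 270 = 804.0 m².
Σ(Sᵢαᵢ) = 15.1×0.33 + 218.9×0.04 + 14.7×0.44 + 15.3×0.04 + 270×0.65 + 270×0.04 = 207.119.
ᾱ = 207.119 / 804.0 = 0.258.

0.258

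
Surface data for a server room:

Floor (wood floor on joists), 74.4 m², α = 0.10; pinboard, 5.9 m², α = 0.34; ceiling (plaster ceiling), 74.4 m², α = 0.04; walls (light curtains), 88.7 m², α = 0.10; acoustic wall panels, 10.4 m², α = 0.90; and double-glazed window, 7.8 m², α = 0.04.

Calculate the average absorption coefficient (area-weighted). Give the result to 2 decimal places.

Total surface area S = 261.6 m².
Weighted sum Σ Sα = 30.964.
ᾱ = A/S = 0.12.

0.12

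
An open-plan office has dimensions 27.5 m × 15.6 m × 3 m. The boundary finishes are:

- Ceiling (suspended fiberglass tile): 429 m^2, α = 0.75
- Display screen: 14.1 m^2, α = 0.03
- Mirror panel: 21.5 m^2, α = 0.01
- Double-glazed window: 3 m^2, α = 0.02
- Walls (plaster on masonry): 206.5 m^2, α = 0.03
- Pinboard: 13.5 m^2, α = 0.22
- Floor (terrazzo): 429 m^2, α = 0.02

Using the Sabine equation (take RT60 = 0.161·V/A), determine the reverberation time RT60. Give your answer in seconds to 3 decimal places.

Equivalent absorption area: A = 429×0.75 + 14.1×0.03 + 21.5×0.01 + 3×0.02 + 206.5×0.03 + 13.5×0.22 + 429×0.02 = 340.193 m^2.
Room volume: 1287 m³.
T = 0.161 V/A = 0.161·1287/340.193 = 0.609 s.

0.609 s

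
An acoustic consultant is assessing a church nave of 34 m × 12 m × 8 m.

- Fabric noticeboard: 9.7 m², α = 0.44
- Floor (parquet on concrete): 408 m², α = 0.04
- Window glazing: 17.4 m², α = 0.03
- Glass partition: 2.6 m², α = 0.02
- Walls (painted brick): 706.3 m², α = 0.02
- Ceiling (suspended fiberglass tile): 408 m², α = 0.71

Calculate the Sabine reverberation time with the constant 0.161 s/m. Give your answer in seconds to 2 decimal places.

Total absorption A = 9.7·0.44 + 408·0.04 + 17.4·0.03 + 2.6·0.02 + 706.3·0.02 + 408·0.71
  = 4.268 + 16.320 + 0.522 + 0.052 + 14.126 + 289.680 = 324.968 m² sabins.
Volume V = 34 × 12 × 8 = 3264 m³.
T = 0.161 V/A = 0.161·3264/324.968 = 1.62 s.

1.62 s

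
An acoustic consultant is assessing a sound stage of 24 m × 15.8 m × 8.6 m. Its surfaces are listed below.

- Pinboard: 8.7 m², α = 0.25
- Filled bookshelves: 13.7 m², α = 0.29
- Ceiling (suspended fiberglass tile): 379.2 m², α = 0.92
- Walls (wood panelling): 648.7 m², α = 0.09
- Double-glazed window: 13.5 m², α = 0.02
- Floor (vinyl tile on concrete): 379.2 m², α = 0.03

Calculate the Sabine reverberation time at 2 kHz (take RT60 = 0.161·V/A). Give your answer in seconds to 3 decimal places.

1.235 s

Summing Sᵢαᵢ: 2.175 + 3.973 + 348.864 + 58.383 + 0.270 + 11.376 → A = 425.041 sabins.
Volume V = 24 × 15.8 × 8.6 = 3261.12 m³.
T = 0.161 V/A = 0.161·3261.12/425.041 = 1.235 s.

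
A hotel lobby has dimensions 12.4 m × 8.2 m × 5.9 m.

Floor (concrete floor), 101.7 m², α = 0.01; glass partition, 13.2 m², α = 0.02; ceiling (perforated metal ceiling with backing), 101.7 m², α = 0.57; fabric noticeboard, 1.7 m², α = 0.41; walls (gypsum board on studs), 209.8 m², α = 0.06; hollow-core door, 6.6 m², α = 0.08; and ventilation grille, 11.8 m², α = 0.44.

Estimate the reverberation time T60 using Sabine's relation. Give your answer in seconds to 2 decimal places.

Total absorption A = 101.7*0.01 + 13.2*0.02 + 101.7*0.57 + 1.7*0.41 + 209.8*0.06 + 6.6*0.08 + 11.8*0.44
  = 1.017 + 0.264 + 57.969 + 0.697 + 12.588 + 0.528 + 5.192 = 78.255 m² sabins.
Volume V = 12.4 × 8.2 × 5.9 = 599.912 m³.
T = 0.161 V/A = 0.161·599.912/78.255 = 1.23 s.

1.23 s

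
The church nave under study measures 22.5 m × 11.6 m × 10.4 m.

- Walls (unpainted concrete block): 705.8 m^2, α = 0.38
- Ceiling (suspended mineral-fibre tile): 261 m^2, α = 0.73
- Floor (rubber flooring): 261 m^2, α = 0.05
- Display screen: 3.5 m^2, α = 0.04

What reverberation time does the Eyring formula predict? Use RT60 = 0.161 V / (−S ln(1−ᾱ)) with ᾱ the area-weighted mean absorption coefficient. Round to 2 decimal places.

S = Σ Sᵢ = 1231.3 m^2.
Absorption A = 705.8·0.38 + 261·0.73 + 261·0.05 + 3.5·0.04 = 471.924 sabins.
Mean coefficient ᾱ = A/S = 0.3833.
Eyring denominator: −S ln(1−ᾱ) = 595.177.
V = 22.5 × 11.6 × 10.4 = 2714.4 m³.
RT60 = 0.161 × 2714.4 / 595.177 = 0.73 s.

0.73 s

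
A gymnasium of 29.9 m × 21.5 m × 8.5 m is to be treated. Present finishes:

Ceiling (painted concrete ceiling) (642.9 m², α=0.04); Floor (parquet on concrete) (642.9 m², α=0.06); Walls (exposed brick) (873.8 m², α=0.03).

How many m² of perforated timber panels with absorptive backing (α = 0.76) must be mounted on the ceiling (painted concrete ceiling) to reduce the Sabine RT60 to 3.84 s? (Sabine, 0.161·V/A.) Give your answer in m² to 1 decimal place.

Summing Sᵢαᵢ: 25.716 + 38.574 + 26.214 → A₁ = 90.504 sabins.
Required A₂ = 0.161·5464.225/3.84 = 229.099 sabins.
ΔA needed = 229.099 − 90.504 = 138.595 sabins.
Net gain per m²: Δα = 0.76 − 0.04 = 0.72.
Area = ΔA/Δα = 138.595/0.72 = 192.5 m².

192.5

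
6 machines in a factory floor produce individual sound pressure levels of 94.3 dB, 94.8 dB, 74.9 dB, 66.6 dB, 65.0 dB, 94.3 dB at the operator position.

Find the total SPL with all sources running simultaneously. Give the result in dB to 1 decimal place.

Sum in the linear (power) domain: Σ 10^(Lᵢ/10) = 10^(94.3/10) + 10^(94.8/10) + 10^(74.9/10) + 10^(66.6/10) + 10^(65.0/10) + 10^(94.3/10) = 8.442e+09.
L_total = 10·log₁₀(8.442e+09) = 99.3 dB.

99.3 dB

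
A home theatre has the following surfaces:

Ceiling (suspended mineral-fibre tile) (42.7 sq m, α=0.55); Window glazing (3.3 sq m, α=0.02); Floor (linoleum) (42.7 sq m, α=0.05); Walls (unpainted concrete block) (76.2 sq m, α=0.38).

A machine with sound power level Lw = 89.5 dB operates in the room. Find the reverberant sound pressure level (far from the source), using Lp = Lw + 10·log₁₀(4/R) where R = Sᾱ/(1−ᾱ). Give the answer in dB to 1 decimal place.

A = 54.642 sabins; S = 164.9 sq m.
ᾱ = 0.3314, so room constant R = A/(1−ᾱ) = 81.726 sq m.
Lp = 89.5 + 10·log₁₀(4/81.726) = 89.5 + (-13.10) = 76.4 dB.

76.4 dB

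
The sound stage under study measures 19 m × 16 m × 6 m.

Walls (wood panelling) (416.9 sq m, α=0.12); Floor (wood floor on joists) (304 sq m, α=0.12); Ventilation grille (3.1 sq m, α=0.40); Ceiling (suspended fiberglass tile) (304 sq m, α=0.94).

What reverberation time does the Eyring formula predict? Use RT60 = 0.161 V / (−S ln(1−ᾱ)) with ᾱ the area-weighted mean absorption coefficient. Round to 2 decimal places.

S = Σ Sᵢ = 1028.0 sq m.
Absorption A = 416.9×0.12 + 304×0.12 + 3.1×0.40 + 304×0.94 = 373.508 sabins.
ᾱ = 373.508 / 1028.0 = 0.3633.
Eyring denominator: −S ln(1−ᾱ) = 464.097.
V = 19 × 16 × 6 = 1824 m³.
T = 0.161·V/[−S·ln(1−ᾱ)] = 0.161·1824/464.097 = 0.63 s.

0.63 seconds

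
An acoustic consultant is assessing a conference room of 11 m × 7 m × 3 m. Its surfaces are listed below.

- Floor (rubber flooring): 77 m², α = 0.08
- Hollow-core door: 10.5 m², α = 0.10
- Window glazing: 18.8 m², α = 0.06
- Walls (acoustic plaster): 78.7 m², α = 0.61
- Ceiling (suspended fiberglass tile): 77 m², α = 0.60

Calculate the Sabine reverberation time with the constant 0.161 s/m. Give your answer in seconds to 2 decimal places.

Equivalent absorption area: A = 77×0.08 + 10.5×0.10 + 18.8×0.06 + 78.7×0.61 + 77×0.60 = 102.545 m².
Volume V = 11 × 7 × 3 = 231 m³.
RT60 = 0.161 · V / A = 0.161 × 231 / 102.545 = 0.36 s.

0.36 seconds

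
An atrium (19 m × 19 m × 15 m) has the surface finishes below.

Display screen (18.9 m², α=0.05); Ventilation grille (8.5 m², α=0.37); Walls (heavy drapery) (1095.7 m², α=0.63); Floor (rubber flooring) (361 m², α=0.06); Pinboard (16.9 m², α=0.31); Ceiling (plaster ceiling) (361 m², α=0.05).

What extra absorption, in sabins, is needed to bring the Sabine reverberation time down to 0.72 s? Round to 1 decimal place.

471.5 sabins

Equivalent absorption area: A₁ = 18.9·0.05 + 8.5·0.37 + 1095.7·0.63 + 361·0.06 + 16.9·0.31 + 361·0.05 = 739.330 m².
For T = 0.72 s, need A₂ = 0.161·V/T = 0.161·5415/0.72 = 1210.854 sabins.
ΔA = A₂ − A₁ = 1210.854 − 739.330 = 471.5 sabins.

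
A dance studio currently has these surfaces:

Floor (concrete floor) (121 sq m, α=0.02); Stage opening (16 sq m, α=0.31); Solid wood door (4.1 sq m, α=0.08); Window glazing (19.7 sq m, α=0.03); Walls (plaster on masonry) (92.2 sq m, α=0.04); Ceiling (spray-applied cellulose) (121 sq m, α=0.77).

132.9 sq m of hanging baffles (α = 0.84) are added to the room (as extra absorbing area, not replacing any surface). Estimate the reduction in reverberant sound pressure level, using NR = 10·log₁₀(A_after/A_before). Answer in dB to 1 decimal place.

3.1 dB

Summing Sᵢαᵢ: 2.420 + 4.960 + 0.328 + 0.591 + 3.688 + 93.170 → A_before = 105.157 sabins.
Added absorption = 132.9 × 0.84 = 111.636 sabins.
A_after = 105.157 + 111.636 = 216.793 sabins.
Reduction = 10 log₁₀(A_after/A_before) = 10 log₁₀(2.0616) = 3.1 dB.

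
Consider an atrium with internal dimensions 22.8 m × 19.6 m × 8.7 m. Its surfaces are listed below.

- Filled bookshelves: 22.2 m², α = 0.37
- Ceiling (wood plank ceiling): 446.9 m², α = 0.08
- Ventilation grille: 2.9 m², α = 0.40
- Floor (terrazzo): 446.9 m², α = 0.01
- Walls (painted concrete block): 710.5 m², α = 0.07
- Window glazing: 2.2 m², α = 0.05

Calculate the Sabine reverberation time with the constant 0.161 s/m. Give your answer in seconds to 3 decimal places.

Total absorption A = 22.2·0.37 + 446.9·0.08 + 2.9·0.40 + 446.9·0.01 + 710.5·0.07 + 2.2·0.05
  = 8.214 + 35.752 + 1.160 + 4.469 + 49.735 + 0.110 = 99.440 m² sabins.
Room volume: 3887.856 m³.
RT60 = 0.161 · V / A = 0.161 × 3887.856 / 99.440 = 6.295 s.

6.295 seconds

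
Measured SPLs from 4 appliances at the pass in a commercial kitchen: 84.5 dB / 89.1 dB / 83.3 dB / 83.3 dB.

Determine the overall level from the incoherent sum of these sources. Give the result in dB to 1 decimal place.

91.8 dB

Σ 10^(Lᵢ/10) = 1.522e+09.
Back to dB: 10·log₁₀ Σ = 91.8 dB.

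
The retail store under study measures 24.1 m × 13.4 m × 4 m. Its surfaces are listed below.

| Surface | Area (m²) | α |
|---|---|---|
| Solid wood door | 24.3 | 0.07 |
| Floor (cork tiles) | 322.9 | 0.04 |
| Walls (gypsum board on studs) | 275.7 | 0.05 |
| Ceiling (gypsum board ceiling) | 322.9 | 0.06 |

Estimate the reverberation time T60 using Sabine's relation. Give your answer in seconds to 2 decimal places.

4.35 sec

Equivalent absorption area: A = 24.3·0.07 + 322.9·0.04 + 275.7·0.05 + 322.9·0.06 = 47.776 m².
Room volume: 1291.76 m³.
RT60 = 0.161 · V / A = 0.161 × 1291.76 / 47.776 = 4.35 s.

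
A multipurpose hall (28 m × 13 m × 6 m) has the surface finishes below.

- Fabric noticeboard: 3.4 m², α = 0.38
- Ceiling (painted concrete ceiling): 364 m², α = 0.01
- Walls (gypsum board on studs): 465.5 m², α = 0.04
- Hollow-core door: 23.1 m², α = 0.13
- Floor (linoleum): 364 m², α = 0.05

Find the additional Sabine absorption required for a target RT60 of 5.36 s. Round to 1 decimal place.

Equivalent absorption area: A₁ = 3.4·0.38 + 364·0.01 + 465.5·0.04 + 23.1·0.13 + 364·0.05 = 44.755 m².
V = 2184 m³. Required absorption A₂ = 0.161 × 2184 / 5.36 = 65.601 sabins.
Shortfall: 65.601 − 44.755 = 20.8 sabins.

20.8 sabins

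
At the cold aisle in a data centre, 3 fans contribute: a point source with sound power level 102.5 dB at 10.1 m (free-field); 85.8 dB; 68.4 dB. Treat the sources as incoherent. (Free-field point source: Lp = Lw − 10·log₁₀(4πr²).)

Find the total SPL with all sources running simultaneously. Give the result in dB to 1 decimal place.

Source at 10.1 m: Lp = 102.5 − 10·log₁₀(4π·10.1²) = 102.5 − 10·log₁₀(1281.895) = 71.4 dB.
Σ 10^(Lᵢ/10) = 4.009e+08.
Combined level = 10 log₁₀(4.009e+08) = 86.0 dB.

86.0 dB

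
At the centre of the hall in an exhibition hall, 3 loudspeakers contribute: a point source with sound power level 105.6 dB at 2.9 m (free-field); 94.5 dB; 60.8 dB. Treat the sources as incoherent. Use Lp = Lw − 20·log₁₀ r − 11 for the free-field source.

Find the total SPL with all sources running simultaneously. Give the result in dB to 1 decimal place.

Source at 2.9 m: Lp = 105.6 − 20·log₁₀(2.9) − 11 = 85.4 dB.
Σ 10^(Lᵢ/10) = 3.166e+09.
Back to dB: 10·log₁₀ Σ = 95.0 dB.

95.0 dB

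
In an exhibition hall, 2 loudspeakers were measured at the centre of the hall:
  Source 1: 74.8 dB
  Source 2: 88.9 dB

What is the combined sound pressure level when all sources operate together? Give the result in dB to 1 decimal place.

Sum in the linear (power) domain: Σ 10^(Lᵢ/10) = 10^(74.8/10) + 10^(88.9/10) = 8.064e+08.
L_total = 10·log₁₀(8.064e+08) = 89.1 dB.

89.1 dB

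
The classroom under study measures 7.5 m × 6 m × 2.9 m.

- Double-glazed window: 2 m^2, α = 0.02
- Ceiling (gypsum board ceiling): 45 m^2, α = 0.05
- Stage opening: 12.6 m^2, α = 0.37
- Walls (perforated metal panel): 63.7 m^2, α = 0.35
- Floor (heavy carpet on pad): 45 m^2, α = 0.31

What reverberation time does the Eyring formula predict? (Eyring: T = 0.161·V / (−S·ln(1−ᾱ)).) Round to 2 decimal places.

S = Σ Sᵢ = 168.3 m^2.
Σ(Sᵢαᵢ) = 2·0.02 + 45·0.05 + 12.6·0.37 + 63.7·0.35 + 45·0.31 = 43.197.
ᾱ = 43.197 / 168.3 = 0.2567.
−S·ln(1−ᾱ) = −168.3 × ln(1 − 0.2567) = 49.927.
V = 7.5 × 6 × 2.9 = 130.5 m³.
T = 0.161·V/[−S·ln(1−ᾱ)] = 0.161·130.5/49.927 = 0.42 s.

0.42 sec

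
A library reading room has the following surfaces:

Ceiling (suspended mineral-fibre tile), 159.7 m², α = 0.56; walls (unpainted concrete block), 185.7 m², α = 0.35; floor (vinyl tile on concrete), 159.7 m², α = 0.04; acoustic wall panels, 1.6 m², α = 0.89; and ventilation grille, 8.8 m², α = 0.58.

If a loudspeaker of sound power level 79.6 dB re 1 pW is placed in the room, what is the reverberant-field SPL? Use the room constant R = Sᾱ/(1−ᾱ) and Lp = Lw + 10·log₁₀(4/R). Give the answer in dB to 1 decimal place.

Σ(Sᵢαᵢ) = 159.7·0.56 + 185.7·0.35 + 159.7·0.04 + 1.6·0.89 + 8.8·0.58 = 167.343; total area S = 515.5 m².
ᾱ = 167.343/515.5 = 0.3246; R = Sᾱ/(1−ᾱ) = 167.343/(1−0.3246) = 247.769 m².
Lp = Lw + 10 log₁₀(4/R) = 79.6 -17.92 = 61.7 dB.

61.7 dB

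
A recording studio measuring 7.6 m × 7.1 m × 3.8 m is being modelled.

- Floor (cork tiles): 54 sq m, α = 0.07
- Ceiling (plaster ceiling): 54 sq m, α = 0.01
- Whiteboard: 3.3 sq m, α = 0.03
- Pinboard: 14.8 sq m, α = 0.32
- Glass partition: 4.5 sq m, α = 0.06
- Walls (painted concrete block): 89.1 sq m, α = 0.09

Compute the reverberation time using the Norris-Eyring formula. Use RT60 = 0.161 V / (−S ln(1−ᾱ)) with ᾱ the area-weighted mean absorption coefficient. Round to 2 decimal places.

1.82 s

Total surface area S = 54 + 54 + 3.3 + 14.8 + 4.5 + 89.1 = 219.7 sq m.
Absorption A = 54×0.07 + 54×0.01 + 3.3×0.03 + 14.8×0.32 + 4.5×0.06 + 89.1×0.09 = 17.444 sabins.
Mean coefficient ᾱ = A/S = 0.0794.
Eyring denominator: −S ln(1−ᾱ) = 18.176.
V = 7.6 × 7.1 × 3.8 = 205.048 m³.
T = 0.161·V/[−S·ln(1−ᾱ)] = 0.161·205.048/18.176 = 1.82 s.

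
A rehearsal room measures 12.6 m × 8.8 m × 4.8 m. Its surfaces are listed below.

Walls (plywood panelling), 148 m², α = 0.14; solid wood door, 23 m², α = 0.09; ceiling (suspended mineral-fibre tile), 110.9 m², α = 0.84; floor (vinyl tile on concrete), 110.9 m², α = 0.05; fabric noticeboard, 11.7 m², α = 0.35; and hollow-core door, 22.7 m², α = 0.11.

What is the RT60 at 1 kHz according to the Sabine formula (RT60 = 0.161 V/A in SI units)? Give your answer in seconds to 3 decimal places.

Total absorption A = 148·0.14 + 23·0.09 + 110.9·0.84 + 110.9·0.05 + 11.7·0.35 + 22.7·0.11
  = 20.720 + 2.070 + 93.156 + 5.545 + 4.095 + 2.497 = 128.083 m² sabins.
V = 12.6·8.8·4.8 = 532.224 m³.
T = 0.161 V/A = 0.161·532.224/128.083 = 0.669 s.

0.669 s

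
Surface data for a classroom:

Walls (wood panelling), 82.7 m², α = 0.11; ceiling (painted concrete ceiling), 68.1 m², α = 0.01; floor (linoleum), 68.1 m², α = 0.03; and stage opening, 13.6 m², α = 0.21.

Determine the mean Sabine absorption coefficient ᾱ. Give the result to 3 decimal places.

S = Σ Sᵢ = 82.7 + 68.1 + 68.1 + 13.6 = 232.5 m².
Weighted sum Σ Sα = 14.677.
ᾱ = 14.677 / 232.5 = 0.063.

0.063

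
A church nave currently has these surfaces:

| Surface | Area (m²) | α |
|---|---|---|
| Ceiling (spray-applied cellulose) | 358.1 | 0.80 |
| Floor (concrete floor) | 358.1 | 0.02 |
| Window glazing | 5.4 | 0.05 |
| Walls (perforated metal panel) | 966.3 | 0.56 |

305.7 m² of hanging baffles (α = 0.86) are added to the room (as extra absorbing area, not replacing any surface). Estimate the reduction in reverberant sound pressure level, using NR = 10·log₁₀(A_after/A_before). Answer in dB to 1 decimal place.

Total absorption A_before = 358.1·0.80 + 358.1·0.02 + 5.4·0.05 + 966.3·0.56
  = 286.480 + 7.162 + 0.270 + 541.128 = 835.040 m² sabins.
Added absorption = 305.7 × 0.86 = 262.902 sabins.
A_after = 835.040 + 262.902 = 1097.942 sabins.
NR = 10·log₁₀(1097.942/835.040) = 1.2 dB.

1.2 dB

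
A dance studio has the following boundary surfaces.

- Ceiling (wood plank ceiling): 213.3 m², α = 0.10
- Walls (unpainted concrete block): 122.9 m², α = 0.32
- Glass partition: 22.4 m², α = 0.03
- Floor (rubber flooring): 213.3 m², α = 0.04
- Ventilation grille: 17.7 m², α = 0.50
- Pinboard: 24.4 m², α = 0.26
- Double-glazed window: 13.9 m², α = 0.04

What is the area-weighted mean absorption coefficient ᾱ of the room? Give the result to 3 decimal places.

0.136

Total surface area S = 627.9 m².
Weighted sum Σ Sα = 85.612.
ᾱ = 85.612 / 627.9 = 0.136.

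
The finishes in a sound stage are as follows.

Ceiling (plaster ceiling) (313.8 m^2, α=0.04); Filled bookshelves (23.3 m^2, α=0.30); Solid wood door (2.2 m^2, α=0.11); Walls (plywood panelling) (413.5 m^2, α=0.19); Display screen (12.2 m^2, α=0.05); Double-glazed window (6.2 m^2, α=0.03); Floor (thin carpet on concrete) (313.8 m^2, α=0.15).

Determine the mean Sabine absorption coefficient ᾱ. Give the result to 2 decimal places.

S = Σ Sᵢ = 313.8 + 23.3 + 2.2 + 413.5 + 12.2 + 6.2 + 313.8 = 1085.0 m^2.
Σ(Sᵢαᵢ) = 313.8·0.04 + 23.3·0.30 + 2.2·0.11 + 413.5·0.19 + 12.2·0.05 + 6.2·0.03 + 313.8·0.15 = 146.215.
ᾱ = A/S = 0.13.

0.13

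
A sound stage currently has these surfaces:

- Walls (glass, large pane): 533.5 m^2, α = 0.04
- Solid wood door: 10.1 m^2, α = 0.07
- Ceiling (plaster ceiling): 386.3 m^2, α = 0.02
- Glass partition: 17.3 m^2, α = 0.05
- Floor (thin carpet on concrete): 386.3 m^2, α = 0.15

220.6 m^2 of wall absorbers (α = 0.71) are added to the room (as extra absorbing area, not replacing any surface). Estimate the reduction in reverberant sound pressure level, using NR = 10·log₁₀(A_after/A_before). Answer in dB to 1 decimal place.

4.4 dB

A_before = Σ Sᵢαᵢ = 533.5·0.04 + 10.1·0.07 + 386.3·0.02 + 17.3·0.05 + 386.3·0.15 = 88.583 sabins.
Treatment contributes 220.6·0.71 = 156.626 sabins.
A_after = 88.583 + 156.626 = 245.209 sabins.
NR = 10·log₁₀(245.209/88.583) = 4.4 dB.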